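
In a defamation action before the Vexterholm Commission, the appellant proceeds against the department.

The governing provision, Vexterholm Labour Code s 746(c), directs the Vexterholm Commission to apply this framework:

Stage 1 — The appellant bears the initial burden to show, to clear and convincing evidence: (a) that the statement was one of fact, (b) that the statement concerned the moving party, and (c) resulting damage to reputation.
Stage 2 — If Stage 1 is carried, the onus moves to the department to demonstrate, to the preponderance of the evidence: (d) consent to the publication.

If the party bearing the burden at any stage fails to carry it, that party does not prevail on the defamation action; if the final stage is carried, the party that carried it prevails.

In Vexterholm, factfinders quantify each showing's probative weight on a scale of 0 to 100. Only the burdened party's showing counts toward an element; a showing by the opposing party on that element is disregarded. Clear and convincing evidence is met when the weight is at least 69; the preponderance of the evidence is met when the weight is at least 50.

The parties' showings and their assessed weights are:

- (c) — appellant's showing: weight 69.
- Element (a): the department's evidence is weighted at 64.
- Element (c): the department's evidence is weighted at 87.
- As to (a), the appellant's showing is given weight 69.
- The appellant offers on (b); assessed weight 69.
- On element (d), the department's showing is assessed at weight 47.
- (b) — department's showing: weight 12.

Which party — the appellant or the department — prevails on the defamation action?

appellant

Stage 1 (appellant, clear and convincing evidence, weight is at least 69): (a) 69 (department's 64 disregarded) ≥ 69 — meets; (b) 69 (department's 12 disregarded) ≥ 69 — meets; (c) 69 (department's 87 disregarded) ≥ 69 — meets.
  All elements met. The burden passes to the department.
Stage 2 (department, the preponderance of the evidence, weight is at least 50): (d) 47 < 50 — fails.
  Not every element is met, so the department fails to carry Stage 2.
So the appellant prevails.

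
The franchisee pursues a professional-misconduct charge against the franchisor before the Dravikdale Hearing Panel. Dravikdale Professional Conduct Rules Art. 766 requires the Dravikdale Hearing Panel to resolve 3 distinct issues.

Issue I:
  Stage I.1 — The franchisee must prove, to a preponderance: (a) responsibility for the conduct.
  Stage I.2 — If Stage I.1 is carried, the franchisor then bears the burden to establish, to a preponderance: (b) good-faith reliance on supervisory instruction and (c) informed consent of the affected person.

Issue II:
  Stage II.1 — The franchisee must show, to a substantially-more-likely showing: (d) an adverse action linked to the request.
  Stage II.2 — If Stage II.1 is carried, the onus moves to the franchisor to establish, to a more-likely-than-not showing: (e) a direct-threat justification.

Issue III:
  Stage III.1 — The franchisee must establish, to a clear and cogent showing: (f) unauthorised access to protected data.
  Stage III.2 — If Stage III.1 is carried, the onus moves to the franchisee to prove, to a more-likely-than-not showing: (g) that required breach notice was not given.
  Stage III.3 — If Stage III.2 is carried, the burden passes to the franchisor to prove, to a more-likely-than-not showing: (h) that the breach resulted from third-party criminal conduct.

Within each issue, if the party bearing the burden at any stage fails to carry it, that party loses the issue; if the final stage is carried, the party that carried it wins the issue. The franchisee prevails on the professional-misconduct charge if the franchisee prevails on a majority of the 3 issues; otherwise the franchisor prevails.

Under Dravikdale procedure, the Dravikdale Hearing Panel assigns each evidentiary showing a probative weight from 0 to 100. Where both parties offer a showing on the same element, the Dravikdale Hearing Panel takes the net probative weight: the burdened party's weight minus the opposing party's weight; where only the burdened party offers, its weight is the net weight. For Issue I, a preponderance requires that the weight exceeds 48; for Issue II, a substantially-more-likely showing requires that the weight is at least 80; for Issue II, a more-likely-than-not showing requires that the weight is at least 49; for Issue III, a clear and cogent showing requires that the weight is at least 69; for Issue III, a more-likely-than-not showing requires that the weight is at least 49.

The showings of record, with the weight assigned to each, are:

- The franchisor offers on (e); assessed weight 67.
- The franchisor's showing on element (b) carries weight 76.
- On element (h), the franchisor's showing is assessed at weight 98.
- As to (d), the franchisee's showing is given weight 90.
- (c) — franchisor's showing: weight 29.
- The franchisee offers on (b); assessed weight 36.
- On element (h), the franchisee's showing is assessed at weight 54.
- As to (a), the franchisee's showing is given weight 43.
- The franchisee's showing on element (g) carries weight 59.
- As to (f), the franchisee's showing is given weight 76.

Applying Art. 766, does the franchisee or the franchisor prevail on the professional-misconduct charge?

franchisor

— Issue I —
At Stage I.1 the franchisee must meet a preponderance (weight exceeds 48): on (a) the weight is 43, which does not exceed 48, so (a) does not meet the standard.
  Stage I.1 not carried; the franchisee fails its burden.
The analysis ends at Stage I.1; the franchisor prevails on this issue.
— Issue II —
Stage II.1 — burden on franchisee; standard: a substantially-more-likely showing (weight is at least 80).
    (d): 90 ≥ 80 [met]
  Stage II.1 is satisfied; the onus moves to the franchisor.
Stage II.2 — burden on franchisor; standard: a more-likely-than-not showing (weight is at least 49).
    (e): 67 ≥ 49 [met]
  Stage II.2 carried; the final stage is satisfied.
With every stage satisfied, the franchisor prevails on this issue.
— Issue III —
At Stage III.1 the franchisee must meet a clear and cogent showing (weight is at least 69): on (f) the weight is 76, which does reach 69, so (f) meets the standard.
  All elements met. The franchisee retains the burden for Stage III.2.
At Stage III.2 the franchisee must meet a more-likely-than-not showing (weight is at least 49): on (g) the weight is 59, which does reach 49, so (g) meets the standard.
  Stage III.2 carried; the burden shifts to the franchisor.
At Stage III.3 the franchisor must meet a more-likely-than-not showing (weight is at least 49): on (h) the weight is 98 less the opposing 54 gives net 44, which does not reach 49, so (h) does not meet the standard.
  Not every element is met, so the franchisor fails to carry Stage III.3.
So the franchisee prevails on this issue.
Per-issue: Issue I → franchisor; Issue II → franchisor; Issue III → franchisee. The franchisee must prevail on a majority of issues; overall, the franchisor prevails.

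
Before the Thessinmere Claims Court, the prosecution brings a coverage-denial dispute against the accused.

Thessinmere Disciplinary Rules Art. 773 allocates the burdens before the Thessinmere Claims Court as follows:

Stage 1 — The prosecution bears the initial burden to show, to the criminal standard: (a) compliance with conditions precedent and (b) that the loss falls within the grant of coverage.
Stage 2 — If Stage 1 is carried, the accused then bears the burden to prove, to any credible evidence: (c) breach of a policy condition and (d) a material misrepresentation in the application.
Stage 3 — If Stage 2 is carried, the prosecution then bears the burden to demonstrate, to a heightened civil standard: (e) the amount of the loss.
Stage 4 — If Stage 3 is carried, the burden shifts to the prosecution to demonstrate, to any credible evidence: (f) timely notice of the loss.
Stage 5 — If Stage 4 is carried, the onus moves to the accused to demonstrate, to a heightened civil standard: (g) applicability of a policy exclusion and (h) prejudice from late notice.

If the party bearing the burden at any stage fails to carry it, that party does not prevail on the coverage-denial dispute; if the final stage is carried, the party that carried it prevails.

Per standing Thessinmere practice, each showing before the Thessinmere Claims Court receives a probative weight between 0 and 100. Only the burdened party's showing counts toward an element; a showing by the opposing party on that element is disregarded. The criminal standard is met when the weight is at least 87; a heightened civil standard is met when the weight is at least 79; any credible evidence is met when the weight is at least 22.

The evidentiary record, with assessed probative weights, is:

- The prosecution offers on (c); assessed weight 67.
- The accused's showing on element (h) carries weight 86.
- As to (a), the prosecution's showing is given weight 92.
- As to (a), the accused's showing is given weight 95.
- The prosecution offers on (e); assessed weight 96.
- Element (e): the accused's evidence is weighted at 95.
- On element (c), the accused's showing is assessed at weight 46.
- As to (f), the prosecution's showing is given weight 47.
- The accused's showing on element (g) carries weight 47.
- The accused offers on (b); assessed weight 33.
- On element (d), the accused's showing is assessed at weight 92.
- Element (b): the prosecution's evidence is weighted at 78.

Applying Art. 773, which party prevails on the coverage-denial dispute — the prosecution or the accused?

Stage 1 — burden on prosecution; standard: the criminal standard (weight is at least 87).
    (a): 92 (accused's 95 disregarded) ≥ 87 [met]
    (b): 78 (accused's 33 disregarded) < 87 [not met]
  Stage 1 not carried; the prosecution fails its burden.
The analysis ends at Stage 1; the accused prevails.

accused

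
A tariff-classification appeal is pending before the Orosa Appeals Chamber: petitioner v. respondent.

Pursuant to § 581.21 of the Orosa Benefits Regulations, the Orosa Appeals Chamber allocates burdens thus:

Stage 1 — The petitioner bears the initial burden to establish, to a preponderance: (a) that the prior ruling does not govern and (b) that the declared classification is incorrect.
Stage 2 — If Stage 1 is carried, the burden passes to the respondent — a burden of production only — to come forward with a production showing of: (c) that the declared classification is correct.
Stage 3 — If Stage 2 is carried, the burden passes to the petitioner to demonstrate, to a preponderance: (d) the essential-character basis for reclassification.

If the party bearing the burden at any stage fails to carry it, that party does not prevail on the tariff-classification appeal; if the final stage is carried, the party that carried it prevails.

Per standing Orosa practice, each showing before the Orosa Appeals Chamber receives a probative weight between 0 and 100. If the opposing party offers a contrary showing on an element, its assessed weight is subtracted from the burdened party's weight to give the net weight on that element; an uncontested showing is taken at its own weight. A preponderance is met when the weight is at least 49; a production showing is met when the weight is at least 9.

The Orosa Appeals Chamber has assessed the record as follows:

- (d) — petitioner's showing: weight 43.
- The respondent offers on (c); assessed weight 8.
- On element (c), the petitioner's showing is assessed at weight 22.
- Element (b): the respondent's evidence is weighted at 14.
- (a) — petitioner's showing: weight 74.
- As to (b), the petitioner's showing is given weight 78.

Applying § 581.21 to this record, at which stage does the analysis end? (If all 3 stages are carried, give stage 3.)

stage 2

Stage 1 (petitioner, a preponderance, weight is at least 49): (a) 74 ≥ 49 — meets; (b) net 78−14=64 ≥ 49 — meets.
  Stage 1 is satisfied; the onus moves to the respondent.
Stage 2 (respondent, a production showing, weight is at least 9): (c) net 8−22=-14 < 9 — fails.
  The respondent does not carry Stage 2.
The analysis ends at Stage 2; the petitioner prevails.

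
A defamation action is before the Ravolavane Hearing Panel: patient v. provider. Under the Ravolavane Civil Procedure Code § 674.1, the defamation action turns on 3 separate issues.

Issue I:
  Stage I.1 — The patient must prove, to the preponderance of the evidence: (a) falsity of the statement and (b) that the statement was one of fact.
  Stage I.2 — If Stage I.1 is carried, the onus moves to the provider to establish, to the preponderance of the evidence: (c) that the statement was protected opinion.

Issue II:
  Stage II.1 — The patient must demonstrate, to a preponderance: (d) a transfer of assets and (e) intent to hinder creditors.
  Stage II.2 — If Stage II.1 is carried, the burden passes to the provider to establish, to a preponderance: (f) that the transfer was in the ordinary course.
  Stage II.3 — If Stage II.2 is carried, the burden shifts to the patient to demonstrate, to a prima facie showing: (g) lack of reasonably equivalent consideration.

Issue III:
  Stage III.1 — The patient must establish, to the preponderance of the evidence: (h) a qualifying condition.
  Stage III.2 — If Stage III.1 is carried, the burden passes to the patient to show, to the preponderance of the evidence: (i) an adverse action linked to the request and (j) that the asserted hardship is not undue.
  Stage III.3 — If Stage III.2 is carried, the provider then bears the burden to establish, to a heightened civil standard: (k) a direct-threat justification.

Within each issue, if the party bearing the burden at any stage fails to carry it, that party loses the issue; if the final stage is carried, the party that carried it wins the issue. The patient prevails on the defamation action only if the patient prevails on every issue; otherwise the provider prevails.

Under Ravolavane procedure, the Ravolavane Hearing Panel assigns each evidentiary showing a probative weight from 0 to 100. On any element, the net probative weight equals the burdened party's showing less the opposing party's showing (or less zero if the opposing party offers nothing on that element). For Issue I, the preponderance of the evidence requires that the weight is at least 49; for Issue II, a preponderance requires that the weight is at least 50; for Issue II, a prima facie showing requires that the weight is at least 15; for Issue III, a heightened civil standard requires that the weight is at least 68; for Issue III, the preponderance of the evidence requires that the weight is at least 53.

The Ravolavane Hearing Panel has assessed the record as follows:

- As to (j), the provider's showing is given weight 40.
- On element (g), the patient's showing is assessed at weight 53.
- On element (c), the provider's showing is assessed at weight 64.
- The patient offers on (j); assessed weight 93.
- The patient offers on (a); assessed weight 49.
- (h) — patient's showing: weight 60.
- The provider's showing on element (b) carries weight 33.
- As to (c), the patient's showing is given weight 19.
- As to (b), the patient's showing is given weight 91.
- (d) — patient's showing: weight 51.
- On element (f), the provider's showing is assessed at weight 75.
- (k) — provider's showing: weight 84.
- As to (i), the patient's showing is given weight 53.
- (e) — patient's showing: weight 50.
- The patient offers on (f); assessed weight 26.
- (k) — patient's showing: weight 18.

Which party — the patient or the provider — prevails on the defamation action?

patient

— Issue I —
Stage I.1 — burden on patient; standard: the preponderance of the evidence (weight is at least 49).
    (a): 49 ≥ 49 [met]
    (b): 91 − 33 = 58 ≥ 49 [met]
  All elements met. The burden passes to the provider.
Stage I.2 — burden on provider; standard: the preponderance of the evidence (weight is at least 49).
    (c): 64 − 19 = 45 < 49 [not met]
  Stage I.2 not carried; the provider fails its burden.
The analysis ends at Stage I.2; the patient prevails on this issue.
— Issue II —
Stage II.1 — burden on patient; standard: a preponderance (weight is at least 50).
    (d): 51 ≥ 50 [met]
    (e): 50 ≥ 50 [met]
  The patient carries Stage II.1; the provider now bears the burden.
Stage II.2 — burden on provider; standard: a preponderance (weight is at least 50).
    (f): 75 − 26 = 49 < 50 [not met]
  The provider does not carry Stage II.2.
So the patient prevails on this issue.
— Issue III —
Stage III.1 (patient, the preponderance of the evidence, weight is at least 53): (h) 60 ≥ 53 — meets.
  Stage III.1 carried; the burden remains with the patient.
Stage III.2 (patient, the preponderance of the evidence, weight is at least 53): (i) 53 ≥ 53 — meets; (j) net 93−40=53 ≥ 53 — meets.
  Stage III.2 carried; the burden shifts to the provider.
Stage III.3 (provider, a heightened civil standard, weight is at least 68): (k) net 84−18=66 < 68 — fails.
  The provider does not carry Stage III.3.
So the patient prevails on this issue.
Per-issue: Issue I → patient; Issue II → patient; Issue III → patient. The patient must prevail on every issue; overall, the patient prevails.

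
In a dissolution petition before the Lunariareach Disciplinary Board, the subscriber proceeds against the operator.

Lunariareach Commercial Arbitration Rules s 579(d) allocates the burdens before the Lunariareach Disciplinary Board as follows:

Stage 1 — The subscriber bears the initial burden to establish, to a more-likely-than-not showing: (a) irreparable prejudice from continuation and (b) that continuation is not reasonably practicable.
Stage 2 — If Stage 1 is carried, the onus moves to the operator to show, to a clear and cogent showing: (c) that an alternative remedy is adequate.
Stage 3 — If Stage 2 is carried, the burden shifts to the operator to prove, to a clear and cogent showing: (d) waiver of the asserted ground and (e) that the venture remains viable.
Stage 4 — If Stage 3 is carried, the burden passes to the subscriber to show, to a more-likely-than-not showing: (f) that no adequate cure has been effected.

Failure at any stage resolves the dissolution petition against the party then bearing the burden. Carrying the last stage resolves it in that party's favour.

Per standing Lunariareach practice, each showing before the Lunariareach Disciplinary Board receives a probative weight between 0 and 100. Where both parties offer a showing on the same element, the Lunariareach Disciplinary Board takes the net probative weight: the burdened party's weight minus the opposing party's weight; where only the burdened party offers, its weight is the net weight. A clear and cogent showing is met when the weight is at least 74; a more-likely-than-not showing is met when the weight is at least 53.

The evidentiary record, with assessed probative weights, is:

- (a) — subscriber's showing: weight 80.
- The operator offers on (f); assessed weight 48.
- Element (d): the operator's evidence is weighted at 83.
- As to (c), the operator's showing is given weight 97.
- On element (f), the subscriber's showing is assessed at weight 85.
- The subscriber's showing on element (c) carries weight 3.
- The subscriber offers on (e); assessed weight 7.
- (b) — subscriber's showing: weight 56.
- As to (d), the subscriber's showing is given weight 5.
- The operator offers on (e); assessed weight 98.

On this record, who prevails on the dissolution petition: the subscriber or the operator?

operator

Stage 1 (subscriber, a more-likely-than-not showing, weight is at least 53): (a) 80 ≥ 53 — meets; (b) 56 ≥ 53 — meets.
  Stage 1 is satisfied; the onus moves to the operator.
Stage 2 (operator, a clear and cogent showing, weight is at least 74): (c) net 97−3=94 ≥ 74 — meets.
  Stage 2 carried; the burden remains with the operator.
Stage 3 (operator, a clear and cogent showing, weight is at least 74): (d) net 83−5=78 ≥ 74 — meets; (e) net 98−7=91 ≥ 74 — meets.
  The operator carries Stage 3; the subscriber now bears the burden.
Stage 4 (subscriber, a more-likely-than-not showing, weight is at least 53): (f) net 85−48=37 < 53 — fails.
  Stage 4 not carried; the subscriber fails its burden.
The operator prevails.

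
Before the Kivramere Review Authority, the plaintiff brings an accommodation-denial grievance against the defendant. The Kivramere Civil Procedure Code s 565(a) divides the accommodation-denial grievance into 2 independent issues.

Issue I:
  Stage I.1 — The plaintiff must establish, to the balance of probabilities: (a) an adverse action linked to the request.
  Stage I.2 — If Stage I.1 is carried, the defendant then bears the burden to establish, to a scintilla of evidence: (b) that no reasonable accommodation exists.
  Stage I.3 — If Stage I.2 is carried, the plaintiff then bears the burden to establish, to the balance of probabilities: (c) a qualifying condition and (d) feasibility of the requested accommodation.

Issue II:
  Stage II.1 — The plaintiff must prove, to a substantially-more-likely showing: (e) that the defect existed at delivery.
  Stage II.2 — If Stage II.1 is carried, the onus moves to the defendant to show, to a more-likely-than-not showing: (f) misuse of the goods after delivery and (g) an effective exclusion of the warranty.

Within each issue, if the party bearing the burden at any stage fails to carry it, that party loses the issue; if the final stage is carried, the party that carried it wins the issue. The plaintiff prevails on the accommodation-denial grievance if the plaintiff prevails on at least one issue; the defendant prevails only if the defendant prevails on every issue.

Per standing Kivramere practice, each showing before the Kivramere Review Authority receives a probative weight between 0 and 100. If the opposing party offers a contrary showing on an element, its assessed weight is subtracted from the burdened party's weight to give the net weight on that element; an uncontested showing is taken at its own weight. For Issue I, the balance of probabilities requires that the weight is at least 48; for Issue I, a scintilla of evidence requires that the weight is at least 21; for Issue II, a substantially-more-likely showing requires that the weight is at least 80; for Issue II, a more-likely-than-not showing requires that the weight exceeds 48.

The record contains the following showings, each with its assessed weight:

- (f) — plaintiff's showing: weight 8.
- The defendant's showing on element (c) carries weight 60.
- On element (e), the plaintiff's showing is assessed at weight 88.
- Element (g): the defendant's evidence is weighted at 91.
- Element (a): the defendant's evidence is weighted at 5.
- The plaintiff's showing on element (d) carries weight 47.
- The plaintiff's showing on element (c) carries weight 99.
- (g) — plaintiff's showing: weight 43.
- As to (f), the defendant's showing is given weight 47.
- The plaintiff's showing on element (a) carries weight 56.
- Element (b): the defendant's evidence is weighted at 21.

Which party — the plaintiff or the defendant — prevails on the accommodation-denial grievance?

— Issue I —
Stage I.1 — burden on plaintiff; standard: the balance of probabilities (weight is at least 48).
    (a): 56 − 5 = 51 ≥ 48 [met]
  Stage I.1 is satisfied; the onus moves to the defendant.
Stage I.2 — burden on defendant; standard: a scintilla of evidence (weight is at least 21).
    (b): 21 ≥ 21 [met]
  Stage I.2 carried; the burden shifts to the plaintiff.
Stage I.3 — burden on plaintiff; standard: the balance of probabilities (weight is at least 48).
    (c): 99 − 60 = 39 < 48 [not met]
    (d): 47 < 48 [not met]
  Stage I.3 not carried; the plaintiff fails its burden.
The analysis ends at Stage I.3; the defendant prevails on this issue.
— Issue II —
Stage II.1 (plaintiff, a substantially-more-likely showing, weight is at least 80): (e) 88 ≥ 80 — meets.
  The plaintiff carries Stage II.1; the defendant now bears the burden.
Stage II.2 (defendant, a more-likely-than-not showing, weight exceeds 48): (f) net 47−8=39 ≤ 48 — fails; (g) net 91−43=48 ≤ 48 — fails.
  Not every element is met, so the defendant fails to carry Stage II.2.
So the plaintiff prevails on this issue.
Per-issue: Issue I → defendant; Issue II → plaintiff. The plaintiff must prevail on at least one issue; overall, the plaintiff prevails.

plaintiff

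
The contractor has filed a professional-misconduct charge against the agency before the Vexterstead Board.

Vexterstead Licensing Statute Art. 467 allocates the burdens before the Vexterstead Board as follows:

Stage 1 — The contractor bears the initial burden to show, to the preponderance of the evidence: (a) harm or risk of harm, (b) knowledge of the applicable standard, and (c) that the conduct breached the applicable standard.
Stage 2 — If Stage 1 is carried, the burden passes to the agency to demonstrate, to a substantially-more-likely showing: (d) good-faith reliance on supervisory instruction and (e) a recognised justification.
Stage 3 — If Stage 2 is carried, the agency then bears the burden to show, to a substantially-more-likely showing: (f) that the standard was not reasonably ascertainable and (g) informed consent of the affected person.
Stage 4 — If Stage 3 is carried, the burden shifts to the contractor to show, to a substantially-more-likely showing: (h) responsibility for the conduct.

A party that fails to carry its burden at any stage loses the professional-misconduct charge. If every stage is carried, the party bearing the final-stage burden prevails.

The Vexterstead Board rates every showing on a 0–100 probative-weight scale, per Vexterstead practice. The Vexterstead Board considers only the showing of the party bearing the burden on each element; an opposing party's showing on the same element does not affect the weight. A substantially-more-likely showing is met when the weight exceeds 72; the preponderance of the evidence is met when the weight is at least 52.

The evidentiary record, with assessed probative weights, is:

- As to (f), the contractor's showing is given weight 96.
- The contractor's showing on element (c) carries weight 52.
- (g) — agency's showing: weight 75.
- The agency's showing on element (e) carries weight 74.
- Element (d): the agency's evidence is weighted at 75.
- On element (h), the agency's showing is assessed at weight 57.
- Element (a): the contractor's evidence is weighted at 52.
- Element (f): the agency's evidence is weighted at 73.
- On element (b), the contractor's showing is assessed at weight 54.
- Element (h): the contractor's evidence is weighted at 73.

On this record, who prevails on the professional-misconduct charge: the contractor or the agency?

contractor

Stage 1 — burden on contractor; standard: the preponderance of the evidence (weight is at least 52).
    (a): 52 ≥ 52 [met]
    (b): 54 ≥ 52 [met]
    (c): 52 ≥ 52 [met]
  Stage 1 is satisfied; the onus moves to the agency.
Stage 2 — burden on agency; standard: a substantially-more-likely showing (weight exceeds 72).
    (d): 75 > 72 [met]
    (e): 74 > 72 [met]
  All elements met. The agency retains the burden for Stage 3.
Stage 3 — burden on agency; standard: a substantially-more-likely showing (weight exceeds 72).
    (f): 73 (contractor's 96 disregarded) > 72 [met]
    (g): 75 > 72 [met]
  The agency carries Stage 3; the contractor now bears the burden.
Stage 4 — burden on contractor; standard: a substantially-more-likely showing (weight exceeds 72).
    (h): 73 (agency's 57 disregarded) > 72 [met]
  All elements met at the final stage.
All stages carried — the contractor prevails.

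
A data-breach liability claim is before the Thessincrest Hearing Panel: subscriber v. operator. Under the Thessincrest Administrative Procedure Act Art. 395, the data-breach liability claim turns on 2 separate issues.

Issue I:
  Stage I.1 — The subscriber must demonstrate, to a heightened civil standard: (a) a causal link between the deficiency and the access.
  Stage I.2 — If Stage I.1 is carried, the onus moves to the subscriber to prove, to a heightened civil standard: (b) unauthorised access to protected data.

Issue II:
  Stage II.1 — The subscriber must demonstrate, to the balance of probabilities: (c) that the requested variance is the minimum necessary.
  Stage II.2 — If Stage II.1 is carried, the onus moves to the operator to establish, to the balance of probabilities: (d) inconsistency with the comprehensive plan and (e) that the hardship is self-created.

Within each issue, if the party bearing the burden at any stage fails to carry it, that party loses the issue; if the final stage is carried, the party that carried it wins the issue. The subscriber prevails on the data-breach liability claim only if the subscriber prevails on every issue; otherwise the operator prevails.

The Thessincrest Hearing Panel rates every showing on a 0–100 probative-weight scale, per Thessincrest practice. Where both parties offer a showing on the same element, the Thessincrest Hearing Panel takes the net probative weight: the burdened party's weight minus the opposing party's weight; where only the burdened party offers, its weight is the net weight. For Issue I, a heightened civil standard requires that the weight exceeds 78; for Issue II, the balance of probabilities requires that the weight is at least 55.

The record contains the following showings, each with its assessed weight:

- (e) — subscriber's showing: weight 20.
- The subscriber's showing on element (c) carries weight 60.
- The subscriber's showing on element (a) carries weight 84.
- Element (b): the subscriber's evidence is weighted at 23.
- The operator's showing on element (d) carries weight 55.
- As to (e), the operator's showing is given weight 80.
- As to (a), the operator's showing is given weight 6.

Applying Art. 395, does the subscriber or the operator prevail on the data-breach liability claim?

— Issue I —
At Stage I.1 the subscriber must meet a heightened civil standard (weight exceeds 78): on (a) the weight is 84 less the opposing 6 gives net 78, which does not exceed 78, so (a) does not meet the standard.
  Stage I.1 not carried; the subscriber fails its burden.
The operator prevails on this issue.
— Issue II —
Stage II.1 — burden on subscriber; standard: the balance of probabilities (weight is at least 55).
    (c): 60 ≥ 55 [met]
  Stage II.1 carried; the burden shifts to the operator.
Stage II.2 — burden on operator; standard: the balance of probabilities (weight is at least 55).
    (d): 55 ≥ 55 [met]
    (e): 80 − 20 = 60 ≥ 55 [met]
  Stage II.2 carried; the final stage is satisfied.
With every stage satisfied, the operator prevails on this issue.
Per-issue: Issue I → operator; Issue II → operator. The subscriber must prevail on every issue; overall, the operator prevails.

operator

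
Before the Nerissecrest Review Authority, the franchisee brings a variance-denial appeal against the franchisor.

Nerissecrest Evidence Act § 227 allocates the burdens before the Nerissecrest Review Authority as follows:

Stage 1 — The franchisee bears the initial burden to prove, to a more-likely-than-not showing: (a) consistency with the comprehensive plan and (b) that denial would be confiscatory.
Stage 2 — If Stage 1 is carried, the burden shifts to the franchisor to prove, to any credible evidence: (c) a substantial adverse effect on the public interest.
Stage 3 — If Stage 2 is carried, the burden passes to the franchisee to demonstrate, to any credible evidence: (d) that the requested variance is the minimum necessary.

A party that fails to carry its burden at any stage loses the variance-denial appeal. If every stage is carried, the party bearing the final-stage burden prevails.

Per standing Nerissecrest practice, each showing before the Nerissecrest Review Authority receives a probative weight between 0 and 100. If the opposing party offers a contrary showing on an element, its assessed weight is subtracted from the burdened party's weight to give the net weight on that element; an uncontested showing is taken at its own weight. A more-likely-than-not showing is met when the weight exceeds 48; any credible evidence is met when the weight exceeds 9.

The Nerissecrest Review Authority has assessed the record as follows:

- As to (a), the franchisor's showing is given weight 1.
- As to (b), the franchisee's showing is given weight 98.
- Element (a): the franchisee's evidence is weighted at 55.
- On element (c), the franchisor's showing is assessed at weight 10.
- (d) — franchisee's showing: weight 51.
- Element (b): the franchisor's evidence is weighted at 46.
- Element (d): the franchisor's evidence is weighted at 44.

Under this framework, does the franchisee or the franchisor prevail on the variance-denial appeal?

franchisor

At Stage 1 the franchisee must meet a more-likely-than-not showing (weight exceeds 48): on (a) the weight is 55 less the opposing 1 gives net 54, > 48, so (a) meets the standard; on (b) the weight is 98 less the opposing 46 gives net 52, which does exceed 48, so (b) meets the standard.
  All elements met. The burden passes to the franchisor.
At Stage 2 the franchisor must meet any credible evidence (weight exceeds 9): on (c) the weight is 10, which does exceed 9, so (c) meets the standard.
  Stage 2 carried; the burden shifts to the franchisee.
At Stage 3 the franchisee must meet any credible evidence (weight exceeds 9): on (d) the weight is 51 less the opposing 44 gives net 7, ≤ 9, so (d) does not meet the standard.
  Stage 3 not carried; the franchisee fails its burden.
So the franchisor prevails.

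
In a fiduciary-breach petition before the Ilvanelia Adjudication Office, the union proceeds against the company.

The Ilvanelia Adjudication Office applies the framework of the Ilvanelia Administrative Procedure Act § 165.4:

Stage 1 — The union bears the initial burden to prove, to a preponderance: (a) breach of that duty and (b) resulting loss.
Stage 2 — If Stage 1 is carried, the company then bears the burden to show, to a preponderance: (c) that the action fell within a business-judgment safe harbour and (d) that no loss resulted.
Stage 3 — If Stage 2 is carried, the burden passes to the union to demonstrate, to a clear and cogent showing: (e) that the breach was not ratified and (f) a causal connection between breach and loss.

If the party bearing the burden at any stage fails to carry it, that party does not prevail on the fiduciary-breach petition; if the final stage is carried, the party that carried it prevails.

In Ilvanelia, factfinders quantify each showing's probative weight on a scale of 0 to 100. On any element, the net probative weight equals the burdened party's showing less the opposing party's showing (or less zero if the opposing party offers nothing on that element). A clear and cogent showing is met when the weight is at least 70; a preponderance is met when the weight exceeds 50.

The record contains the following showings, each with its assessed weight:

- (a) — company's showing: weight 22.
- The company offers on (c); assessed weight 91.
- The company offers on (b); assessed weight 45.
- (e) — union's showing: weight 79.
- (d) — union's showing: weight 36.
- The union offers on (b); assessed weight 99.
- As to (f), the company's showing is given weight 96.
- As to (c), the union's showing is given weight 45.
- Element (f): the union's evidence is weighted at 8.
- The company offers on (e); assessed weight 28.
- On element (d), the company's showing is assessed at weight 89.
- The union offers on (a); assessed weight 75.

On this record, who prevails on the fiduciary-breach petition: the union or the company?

union

Stage 1 (union, a preponderance, weight exceeds 50): (a) net 75−22=53 > 50 — meets; (b) net 99−45=54 > 50 — meets.
  The union carries Stage 1; the company now bears the burden.
Stage 2 (company, a preponderance, weight exceeds 50): (c) net 91−45=46 ≤ 50 — fails; (d) net 89−36=53 > 50 — meets.
  The company does not carry Stage 2.
The union prevails.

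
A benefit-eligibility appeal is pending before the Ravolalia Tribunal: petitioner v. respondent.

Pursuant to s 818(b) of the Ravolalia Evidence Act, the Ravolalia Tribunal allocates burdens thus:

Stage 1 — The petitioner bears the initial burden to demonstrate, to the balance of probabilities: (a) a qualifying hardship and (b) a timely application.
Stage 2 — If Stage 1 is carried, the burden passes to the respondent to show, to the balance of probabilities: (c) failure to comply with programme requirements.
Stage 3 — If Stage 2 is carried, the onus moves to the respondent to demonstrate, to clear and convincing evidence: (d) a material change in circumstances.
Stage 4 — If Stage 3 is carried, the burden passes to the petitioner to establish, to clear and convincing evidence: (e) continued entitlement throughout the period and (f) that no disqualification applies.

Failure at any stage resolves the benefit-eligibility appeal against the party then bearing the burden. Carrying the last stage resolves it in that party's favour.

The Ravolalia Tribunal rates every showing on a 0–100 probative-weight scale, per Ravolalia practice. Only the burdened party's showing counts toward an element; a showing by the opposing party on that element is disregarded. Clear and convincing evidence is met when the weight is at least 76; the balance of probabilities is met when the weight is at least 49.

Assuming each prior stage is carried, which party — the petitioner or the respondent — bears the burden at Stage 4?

petitioner

Stage 4's rule assigns the burden to the petitioner (to clear and convincing evidence).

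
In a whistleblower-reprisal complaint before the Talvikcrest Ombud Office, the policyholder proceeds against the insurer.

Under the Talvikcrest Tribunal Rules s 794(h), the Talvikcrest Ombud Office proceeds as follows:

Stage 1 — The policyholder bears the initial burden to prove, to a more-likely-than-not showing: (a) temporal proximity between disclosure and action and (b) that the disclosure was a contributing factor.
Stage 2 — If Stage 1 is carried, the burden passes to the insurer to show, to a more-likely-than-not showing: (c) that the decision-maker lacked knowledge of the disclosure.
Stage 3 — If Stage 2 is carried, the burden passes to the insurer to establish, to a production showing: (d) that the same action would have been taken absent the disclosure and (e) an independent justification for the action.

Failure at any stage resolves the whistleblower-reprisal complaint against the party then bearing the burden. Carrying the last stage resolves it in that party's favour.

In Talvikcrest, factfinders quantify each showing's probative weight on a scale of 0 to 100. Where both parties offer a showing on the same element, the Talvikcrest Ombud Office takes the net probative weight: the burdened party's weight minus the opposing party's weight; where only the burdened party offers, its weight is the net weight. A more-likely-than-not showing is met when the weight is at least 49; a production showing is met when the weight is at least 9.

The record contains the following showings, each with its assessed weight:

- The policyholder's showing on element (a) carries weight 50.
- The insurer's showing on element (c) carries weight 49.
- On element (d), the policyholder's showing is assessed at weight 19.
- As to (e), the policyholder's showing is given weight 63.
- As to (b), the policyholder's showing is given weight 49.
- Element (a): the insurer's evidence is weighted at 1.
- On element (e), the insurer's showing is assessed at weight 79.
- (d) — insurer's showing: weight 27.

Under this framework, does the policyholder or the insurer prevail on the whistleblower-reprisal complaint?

Stage 1 — burden on policyholder; standard: a more-likely-than-not showing (weight is at least 49).
    (a): 50 − 1 = 49 ≥ 49 [met]
    (b): 49 ≥ 49 [met]
  Stage 1 carried; the burden shifts to the insurer.
Stage 2 — burden on insurer; standard: a more-likely-than-not showing (weight is at least 49).
    (c): 49 ≥ 49 [met]
  All elements met. The insurer retains the burden for Stage 3.
Stage 3 — burden on insurer; standard: a production showing (weight is at least 9).
    (d): 27 − 19 = 8 < 9 [not met]
    (e): 79 − 63 = 16 ≥ 9 [met]
  Stage 3 not carried; the insurer fails its burden.
The policyholder prevails.

policyholder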